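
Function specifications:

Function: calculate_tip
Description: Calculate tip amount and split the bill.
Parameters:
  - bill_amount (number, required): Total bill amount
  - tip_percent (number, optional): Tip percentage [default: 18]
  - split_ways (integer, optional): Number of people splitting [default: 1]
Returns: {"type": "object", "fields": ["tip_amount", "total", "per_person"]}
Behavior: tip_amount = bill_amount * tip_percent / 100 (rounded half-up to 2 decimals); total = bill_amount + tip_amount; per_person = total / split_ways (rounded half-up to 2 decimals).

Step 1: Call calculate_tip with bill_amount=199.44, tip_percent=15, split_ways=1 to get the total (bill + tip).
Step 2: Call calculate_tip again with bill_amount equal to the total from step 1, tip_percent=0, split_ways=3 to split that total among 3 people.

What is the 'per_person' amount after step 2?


Step 1: calculate_tip(bill_amount=199.44, tip_percent=15, split_ways=1)
  tip_amount = 199.44 * 15/100 = 29.916 -> 29.92
  total = 199.44 + 29.92 = 229.36
  per_person = 229.36 / 1 = 229.36 -> 229.36
  -> total = 229.36
Step 2: calculate_tip(bill_amount=229.36, tip_percent=0, split_ways=3)
  tip_amount = 229.36 * 0/100 = 0 -> 0.00
  total = 229.36 + 0.00 = 229.36
  per_person = 229.36 / 3 = 76.453333 -> 76.45
  -> per_person = 76.45
$76.45


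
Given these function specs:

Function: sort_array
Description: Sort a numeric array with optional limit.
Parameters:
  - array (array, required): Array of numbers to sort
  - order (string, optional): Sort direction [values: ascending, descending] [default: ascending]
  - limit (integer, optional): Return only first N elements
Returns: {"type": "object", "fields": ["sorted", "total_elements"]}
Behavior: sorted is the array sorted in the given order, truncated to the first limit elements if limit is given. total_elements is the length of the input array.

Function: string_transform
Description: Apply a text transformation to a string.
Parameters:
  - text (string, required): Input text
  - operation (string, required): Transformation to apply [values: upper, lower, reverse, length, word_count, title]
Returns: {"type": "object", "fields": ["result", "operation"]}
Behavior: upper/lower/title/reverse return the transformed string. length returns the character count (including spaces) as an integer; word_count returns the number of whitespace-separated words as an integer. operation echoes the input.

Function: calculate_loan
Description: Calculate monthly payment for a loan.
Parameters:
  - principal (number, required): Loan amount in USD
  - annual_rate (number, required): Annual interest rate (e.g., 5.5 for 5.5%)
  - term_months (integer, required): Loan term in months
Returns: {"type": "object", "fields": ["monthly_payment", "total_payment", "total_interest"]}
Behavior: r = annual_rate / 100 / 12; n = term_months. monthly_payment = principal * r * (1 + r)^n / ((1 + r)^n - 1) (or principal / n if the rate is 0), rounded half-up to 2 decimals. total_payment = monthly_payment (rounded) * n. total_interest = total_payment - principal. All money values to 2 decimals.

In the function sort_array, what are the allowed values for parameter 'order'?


The sort_array spec declares:
  - order (string, optional): Sort direction [values: ascending, descending] [default: ascending]
Allowed values:
ascending, descending


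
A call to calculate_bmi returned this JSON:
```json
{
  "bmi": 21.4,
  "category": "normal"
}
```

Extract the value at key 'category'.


normal


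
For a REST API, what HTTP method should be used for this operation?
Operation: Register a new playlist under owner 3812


GET = read, POST = create, PUT = update/replace, DELETE = remove
This operation is a create.
POST


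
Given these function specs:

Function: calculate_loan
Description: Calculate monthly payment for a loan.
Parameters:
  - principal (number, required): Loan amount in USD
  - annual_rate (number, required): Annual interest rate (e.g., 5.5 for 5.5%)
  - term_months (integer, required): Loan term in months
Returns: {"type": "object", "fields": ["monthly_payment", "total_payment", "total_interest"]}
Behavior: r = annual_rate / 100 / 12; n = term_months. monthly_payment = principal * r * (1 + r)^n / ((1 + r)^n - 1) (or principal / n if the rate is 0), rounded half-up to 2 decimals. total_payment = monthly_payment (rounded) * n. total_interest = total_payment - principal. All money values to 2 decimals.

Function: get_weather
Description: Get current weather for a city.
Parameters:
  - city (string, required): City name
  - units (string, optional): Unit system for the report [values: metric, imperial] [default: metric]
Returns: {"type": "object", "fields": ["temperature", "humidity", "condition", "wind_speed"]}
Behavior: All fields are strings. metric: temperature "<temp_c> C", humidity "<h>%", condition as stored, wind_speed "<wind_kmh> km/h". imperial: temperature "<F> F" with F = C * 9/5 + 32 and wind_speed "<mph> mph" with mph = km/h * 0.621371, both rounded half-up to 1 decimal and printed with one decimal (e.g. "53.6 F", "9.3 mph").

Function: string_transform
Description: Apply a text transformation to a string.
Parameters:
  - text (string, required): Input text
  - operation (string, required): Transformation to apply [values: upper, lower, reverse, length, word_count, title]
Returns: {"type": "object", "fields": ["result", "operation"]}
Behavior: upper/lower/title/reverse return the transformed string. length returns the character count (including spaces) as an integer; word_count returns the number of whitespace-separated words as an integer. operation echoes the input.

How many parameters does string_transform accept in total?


Parameters of string_transform: text (required), operation (required)
Total:
2


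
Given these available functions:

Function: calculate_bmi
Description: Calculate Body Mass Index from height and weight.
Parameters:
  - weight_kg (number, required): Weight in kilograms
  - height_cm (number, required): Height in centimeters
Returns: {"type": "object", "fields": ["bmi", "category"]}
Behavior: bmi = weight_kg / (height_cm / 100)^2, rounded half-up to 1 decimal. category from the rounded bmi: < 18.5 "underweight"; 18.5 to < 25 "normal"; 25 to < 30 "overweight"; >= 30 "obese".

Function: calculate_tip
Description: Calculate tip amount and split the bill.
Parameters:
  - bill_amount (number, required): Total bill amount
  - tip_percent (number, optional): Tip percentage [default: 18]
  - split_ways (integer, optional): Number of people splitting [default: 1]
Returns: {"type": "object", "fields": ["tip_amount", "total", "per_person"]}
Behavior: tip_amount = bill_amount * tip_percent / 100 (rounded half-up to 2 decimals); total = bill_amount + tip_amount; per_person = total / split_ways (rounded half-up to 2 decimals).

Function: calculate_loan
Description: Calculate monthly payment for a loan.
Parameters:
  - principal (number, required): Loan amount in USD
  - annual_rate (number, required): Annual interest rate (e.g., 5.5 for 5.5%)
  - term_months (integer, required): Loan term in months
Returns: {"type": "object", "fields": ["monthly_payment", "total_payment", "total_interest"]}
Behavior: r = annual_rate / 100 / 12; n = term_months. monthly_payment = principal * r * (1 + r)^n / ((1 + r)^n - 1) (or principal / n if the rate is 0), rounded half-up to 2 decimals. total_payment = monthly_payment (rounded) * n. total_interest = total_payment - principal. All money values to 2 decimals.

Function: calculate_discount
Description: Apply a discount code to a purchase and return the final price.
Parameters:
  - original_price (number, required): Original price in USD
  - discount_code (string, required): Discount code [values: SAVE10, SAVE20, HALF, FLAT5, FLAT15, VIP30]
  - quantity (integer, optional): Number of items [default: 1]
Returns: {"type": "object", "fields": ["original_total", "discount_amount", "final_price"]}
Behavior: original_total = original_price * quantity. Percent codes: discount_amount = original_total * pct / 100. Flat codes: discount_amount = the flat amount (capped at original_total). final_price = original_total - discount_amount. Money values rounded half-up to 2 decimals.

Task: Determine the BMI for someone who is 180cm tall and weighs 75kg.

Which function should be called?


The task needs a function whose description is: Calculate Body Mass Index from height and weight.
calculate_bmi


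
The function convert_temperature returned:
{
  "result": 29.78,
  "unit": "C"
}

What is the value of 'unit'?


C


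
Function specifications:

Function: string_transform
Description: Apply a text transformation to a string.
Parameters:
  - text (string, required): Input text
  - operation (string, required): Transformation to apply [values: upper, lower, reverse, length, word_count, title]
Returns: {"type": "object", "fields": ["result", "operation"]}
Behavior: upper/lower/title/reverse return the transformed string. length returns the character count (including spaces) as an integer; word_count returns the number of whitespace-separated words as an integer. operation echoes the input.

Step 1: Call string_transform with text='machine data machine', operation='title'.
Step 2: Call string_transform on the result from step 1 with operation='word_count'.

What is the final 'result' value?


Step 1: string_transform(text='machine data machine', operation='title')
  -> result = 'Machine Data Machine'
Step 2: string_transform(text='Machine Data Machine', operation='word_count')
  words: Machine, Data, Machine -> 3
  -> result = 3
3


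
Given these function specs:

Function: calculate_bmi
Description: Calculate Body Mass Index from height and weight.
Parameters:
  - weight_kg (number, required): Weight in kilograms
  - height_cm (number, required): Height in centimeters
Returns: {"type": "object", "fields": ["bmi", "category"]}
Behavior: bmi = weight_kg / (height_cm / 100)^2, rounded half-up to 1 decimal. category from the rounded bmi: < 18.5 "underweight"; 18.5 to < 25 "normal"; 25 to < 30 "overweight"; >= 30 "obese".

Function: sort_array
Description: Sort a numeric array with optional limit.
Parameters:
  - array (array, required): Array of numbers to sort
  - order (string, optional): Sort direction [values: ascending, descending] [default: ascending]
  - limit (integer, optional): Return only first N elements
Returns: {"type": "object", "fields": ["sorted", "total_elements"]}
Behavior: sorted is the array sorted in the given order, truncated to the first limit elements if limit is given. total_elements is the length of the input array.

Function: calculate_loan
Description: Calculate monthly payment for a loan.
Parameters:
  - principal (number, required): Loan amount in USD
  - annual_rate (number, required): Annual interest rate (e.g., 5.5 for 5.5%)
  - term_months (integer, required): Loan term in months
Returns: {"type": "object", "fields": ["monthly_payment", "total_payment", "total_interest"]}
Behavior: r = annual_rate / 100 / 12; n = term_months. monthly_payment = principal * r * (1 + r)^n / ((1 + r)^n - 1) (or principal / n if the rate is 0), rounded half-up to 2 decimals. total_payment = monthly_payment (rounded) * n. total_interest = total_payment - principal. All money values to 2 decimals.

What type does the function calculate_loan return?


The calculate_loan spec declares Returns: {"type": "object", "fields": ["monthly_payment", "total_payment", "total_interest"]}
Type:
object


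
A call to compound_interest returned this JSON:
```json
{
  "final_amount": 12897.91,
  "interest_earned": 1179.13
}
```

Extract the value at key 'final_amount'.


12897.91


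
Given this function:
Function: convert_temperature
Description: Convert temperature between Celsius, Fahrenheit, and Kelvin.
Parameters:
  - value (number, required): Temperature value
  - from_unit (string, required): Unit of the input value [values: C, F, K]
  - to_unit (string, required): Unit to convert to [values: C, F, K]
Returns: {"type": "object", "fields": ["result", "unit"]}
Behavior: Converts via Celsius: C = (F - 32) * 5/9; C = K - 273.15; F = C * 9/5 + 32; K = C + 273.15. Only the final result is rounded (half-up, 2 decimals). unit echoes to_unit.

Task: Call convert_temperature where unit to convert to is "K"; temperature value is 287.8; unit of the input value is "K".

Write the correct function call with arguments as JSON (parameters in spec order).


Mapping each described value to its parameter name:
  'Unit to convert to' -> to_unit = "K"
  'Temperature value' -> value = 287.8
  'Unit of the input value' -> from_unit = "K"
convert_temperature({"value": 287.8, "from_unit": "K", "to_unit": "K"})


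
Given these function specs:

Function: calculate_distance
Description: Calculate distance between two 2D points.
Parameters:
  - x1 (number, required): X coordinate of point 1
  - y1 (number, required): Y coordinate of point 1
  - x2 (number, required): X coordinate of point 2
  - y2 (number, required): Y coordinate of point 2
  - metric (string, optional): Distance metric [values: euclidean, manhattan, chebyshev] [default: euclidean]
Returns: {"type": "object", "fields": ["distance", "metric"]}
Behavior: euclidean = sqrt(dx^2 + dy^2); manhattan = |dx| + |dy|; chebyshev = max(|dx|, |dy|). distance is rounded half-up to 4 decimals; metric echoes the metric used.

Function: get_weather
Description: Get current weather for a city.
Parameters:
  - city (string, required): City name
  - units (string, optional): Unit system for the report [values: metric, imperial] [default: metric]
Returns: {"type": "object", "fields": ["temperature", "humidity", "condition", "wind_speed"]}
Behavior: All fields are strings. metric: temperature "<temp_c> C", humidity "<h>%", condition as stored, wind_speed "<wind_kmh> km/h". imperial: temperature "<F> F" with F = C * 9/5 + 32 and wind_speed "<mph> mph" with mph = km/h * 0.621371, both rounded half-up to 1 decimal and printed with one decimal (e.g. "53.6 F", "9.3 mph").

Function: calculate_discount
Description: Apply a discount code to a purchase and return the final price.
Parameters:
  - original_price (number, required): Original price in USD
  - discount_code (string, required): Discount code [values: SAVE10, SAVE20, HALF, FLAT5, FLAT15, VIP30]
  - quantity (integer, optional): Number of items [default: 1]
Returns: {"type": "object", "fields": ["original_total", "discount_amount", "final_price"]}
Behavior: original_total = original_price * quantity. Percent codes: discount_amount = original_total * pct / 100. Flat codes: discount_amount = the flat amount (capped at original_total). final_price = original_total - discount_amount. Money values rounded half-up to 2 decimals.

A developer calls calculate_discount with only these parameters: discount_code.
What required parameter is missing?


Required parameters: original_price, discount_code
Provided: discount_code
Missing: original_price
original_price


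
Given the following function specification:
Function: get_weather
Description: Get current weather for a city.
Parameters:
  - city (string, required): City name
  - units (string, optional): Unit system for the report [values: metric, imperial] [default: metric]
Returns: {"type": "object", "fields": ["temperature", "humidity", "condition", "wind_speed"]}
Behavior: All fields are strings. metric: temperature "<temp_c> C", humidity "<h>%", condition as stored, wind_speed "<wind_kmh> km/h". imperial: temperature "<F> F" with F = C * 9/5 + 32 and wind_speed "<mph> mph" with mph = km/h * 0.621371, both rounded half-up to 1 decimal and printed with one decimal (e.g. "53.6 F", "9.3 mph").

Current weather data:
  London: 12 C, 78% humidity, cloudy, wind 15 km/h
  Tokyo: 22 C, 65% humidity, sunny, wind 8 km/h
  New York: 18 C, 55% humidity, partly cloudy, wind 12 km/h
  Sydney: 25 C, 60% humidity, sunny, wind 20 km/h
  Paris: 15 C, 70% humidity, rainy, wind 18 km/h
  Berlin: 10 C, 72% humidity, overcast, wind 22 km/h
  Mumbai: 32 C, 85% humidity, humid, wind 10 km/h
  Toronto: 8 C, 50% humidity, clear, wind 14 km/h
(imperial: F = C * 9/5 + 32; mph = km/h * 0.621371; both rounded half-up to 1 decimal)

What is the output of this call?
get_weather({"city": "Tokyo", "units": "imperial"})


Tokyo record: 22 C, 65%, sunny, 8 km/h
imperial: temperature = 22 * 9/5 + 32 = 71.6 -> 71.6 F
imperial: wind_speed = 8 * 0.621371 = 4.970968 -> 5.0 mph
Output:
{"temperature": "71.6 F", "humidity": "65%", "condition": "sunny", "wind_speed": "5.0 mph"}


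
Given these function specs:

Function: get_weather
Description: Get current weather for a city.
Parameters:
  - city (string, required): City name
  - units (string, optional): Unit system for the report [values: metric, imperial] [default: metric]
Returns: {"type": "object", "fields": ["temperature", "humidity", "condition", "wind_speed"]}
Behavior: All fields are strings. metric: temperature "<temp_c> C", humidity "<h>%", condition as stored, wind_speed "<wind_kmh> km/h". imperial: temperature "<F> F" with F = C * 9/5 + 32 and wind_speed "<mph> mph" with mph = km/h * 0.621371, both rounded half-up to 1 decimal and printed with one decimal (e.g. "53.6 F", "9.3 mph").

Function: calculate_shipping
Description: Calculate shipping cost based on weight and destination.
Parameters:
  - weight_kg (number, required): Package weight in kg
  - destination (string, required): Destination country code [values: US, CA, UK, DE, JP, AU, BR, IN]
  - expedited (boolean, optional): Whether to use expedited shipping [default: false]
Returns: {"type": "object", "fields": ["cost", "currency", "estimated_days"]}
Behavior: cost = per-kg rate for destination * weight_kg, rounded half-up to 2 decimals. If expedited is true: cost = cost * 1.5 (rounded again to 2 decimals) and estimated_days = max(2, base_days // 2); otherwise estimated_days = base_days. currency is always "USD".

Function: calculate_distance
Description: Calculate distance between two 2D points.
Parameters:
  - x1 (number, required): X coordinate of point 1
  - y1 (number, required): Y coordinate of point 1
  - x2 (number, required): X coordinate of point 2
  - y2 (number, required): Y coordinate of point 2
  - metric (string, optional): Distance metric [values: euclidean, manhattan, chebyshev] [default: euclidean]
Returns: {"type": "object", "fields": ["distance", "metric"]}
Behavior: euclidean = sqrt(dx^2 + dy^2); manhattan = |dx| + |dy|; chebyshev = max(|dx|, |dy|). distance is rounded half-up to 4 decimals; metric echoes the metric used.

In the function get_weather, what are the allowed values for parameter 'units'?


The get_weather spec declares:
  - units (string, optional): Unit system for the report [values: metric, imperial] [default: metric]
Allowed values:
metric, imperial


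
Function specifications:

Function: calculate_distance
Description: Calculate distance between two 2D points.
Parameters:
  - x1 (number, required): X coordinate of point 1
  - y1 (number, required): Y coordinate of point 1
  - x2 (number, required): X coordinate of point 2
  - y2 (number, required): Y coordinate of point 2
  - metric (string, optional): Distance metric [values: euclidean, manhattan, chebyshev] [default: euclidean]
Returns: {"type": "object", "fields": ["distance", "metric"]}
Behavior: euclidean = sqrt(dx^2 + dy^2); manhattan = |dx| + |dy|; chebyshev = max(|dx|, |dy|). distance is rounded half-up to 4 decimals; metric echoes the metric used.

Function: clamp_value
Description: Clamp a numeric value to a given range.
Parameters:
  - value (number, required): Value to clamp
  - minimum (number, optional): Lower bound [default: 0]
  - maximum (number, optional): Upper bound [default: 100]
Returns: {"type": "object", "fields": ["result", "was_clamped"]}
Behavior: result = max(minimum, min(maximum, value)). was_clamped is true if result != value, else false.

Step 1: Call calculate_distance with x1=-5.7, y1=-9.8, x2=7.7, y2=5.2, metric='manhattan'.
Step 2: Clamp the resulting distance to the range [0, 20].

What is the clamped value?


Step 1: calculate_distance (manhattan)
  |dx| = |7.7 - -5.7| = 13.4; |dy| = |5.2 - -9.8| = 15
  manhattan: 13.4 + 15 = 28.4
  Round to 4 decimals: 28.4
  -> distance = 28.4
Step 2: clamp_value(value=28.4, minimum=0, maximum=20)
  result = max(0, min(20, 28.4)) = max(0, 20) = 20
  was_clamped = (20 != 28.4) = true
  -> result = 20
20


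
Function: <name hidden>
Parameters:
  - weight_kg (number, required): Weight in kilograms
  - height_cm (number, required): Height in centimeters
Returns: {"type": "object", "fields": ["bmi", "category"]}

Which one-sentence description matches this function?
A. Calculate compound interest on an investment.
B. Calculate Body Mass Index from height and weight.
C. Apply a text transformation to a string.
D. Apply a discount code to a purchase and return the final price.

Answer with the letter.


Parameters weight_kg, height_cm and return ["bmi", "category"] fit: Calculate Body Mass Index from height and weight.
B


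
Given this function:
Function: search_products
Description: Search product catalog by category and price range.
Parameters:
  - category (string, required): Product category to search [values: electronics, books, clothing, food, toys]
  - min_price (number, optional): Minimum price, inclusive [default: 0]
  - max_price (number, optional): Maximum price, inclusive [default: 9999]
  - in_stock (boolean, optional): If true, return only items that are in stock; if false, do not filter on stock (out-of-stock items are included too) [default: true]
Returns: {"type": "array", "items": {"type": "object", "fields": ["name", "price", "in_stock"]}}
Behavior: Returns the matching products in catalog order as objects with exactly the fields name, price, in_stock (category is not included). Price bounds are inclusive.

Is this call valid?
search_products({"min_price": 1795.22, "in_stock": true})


Checking required parameters...
Missing required parameter: category
Invalid - missing required parameter 'category'


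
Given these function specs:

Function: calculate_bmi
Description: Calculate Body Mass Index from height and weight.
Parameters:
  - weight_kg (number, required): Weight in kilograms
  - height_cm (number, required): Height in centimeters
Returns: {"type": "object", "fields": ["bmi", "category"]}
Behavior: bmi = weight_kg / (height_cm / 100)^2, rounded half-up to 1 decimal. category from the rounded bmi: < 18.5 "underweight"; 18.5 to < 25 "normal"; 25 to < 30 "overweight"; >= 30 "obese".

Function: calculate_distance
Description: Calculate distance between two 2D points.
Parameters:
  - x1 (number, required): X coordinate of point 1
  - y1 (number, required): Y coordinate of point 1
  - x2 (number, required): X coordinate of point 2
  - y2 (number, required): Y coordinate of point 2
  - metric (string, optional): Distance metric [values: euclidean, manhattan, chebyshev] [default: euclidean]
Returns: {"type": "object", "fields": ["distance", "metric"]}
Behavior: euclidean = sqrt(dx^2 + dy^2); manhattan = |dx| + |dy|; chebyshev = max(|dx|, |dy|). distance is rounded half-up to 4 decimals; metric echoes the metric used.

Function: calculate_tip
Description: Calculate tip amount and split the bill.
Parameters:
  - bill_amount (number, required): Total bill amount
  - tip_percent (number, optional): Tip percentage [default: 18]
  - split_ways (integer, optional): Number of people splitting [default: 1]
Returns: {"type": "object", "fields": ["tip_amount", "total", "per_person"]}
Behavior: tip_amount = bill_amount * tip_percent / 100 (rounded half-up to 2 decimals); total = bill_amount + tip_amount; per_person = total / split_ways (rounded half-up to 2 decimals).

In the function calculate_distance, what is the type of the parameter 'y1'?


The calculate_distance spec declares:
  - y1 (number, required): Y coordinate of point 1
Type:
number


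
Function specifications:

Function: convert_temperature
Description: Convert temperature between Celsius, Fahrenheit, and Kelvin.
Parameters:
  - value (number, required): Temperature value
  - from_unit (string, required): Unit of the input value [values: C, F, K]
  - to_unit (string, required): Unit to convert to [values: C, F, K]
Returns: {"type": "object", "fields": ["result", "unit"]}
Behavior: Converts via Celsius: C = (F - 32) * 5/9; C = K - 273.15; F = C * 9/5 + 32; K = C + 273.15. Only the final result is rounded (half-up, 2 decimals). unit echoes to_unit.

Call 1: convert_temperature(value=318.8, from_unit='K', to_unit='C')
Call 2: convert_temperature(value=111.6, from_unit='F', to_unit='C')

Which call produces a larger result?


Call 1:
  To C: 318.8 - 273.15 = 45.65
  Target is C: 45.65
  Round to 2 decimals: 45.65
  -> 45.65 C
Call 2:
  To C: (111.6 - 32) * 5/9 = 44.222222
  Target is C: 44.222222
  Round to 2 decimals: 44.22
  -> 44.22 C
Call 1 (45.65 C)


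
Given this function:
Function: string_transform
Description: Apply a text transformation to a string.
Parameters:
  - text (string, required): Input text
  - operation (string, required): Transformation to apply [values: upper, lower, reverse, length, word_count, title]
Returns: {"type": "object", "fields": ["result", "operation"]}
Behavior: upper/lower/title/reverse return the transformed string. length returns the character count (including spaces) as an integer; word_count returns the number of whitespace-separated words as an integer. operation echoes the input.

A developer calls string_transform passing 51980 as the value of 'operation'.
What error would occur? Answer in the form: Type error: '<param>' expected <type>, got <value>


Spec: 'operation' is declared as string; 51980 is an integer.
Type error: 'operation' expected string, got 51980


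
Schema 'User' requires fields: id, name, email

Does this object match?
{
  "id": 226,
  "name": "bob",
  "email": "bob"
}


Checking required fields... All present.
Valid - all required fields present


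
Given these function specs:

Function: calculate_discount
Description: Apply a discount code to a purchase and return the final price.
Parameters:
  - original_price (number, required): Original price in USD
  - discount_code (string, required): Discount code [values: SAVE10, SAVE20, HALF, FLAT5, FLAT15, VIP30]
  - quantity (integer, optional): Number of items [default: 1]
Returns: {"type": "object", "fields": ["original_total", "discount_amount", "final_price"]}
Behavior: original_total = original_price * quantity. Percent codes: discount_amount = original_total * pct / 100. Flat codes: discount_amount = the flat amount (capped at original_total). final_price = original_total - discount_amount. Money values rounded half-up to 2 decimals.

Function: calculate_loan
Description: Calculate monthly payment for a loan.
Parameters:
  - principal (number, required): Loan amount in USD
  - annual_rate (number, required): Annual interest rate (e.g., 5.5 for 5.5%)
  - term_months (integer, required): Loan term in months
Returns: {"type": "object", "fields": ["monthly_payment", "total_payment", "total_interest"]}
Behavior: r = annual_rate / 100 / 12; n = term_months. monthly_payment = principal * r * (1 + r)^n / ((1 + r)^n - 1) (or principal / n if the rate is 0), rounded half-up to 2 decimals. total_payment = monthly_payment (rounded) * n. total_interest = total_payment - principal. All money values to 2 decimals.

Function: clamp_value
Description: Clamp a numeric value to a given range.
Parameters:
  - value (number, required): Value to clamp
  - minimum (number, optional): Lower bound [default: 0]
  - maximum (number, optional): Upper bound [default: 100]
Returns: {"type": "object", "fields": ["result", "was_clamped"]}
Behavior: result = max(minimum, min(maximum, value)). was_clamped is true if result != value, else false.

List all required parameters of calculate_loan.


Parameters of calculate_loan and their required/optional flag:
  principal: required
  annual_rate: required
  term_months: required
annual_rate, principal, term_months


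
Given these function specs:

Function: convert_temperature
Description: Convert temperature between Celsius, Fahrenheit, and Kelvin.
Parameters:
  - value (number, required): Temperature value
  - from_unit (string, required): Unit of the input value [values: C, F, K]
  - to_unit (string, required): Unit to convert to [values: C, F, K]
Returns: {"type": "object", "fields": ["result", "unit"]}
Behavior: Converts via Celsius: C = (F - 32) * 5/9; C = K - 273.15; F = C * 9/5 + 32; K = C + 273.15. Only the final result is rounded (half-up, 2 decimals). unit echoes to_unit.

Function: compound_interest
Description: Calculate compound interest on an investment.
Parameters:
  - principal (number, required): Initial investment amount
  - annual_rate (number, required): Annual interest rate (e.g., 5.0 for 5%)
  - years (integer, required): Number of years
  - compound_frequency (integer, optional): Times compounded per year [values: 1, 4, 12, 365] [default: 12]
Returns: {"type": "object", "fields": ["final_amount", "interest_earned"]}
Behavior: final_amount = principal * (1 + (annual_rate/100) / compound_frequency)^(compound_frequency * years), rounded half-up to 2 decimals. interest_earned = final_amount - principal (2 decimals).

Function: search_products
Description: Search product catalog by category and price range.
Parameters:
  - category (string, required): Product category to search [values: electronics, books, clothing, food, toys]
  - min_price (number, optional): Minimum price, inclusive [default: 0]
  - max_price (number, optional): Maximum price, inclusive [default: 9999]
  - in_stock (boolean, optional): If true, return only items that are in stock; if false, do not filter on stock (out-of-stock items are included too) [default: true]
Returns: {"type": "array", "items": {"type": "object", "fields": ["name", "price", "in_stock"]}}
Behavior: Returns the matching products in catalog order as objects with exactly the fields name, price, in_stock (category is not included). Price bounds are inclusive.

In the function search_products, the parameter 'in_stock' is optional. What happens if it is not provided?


The search_products spec declares:
  - in_stock (boolean, optional): If true, return only items that are in stock; if false, do not filter on stock (out-of-stock items are included too) [default: true]
It defaults to true


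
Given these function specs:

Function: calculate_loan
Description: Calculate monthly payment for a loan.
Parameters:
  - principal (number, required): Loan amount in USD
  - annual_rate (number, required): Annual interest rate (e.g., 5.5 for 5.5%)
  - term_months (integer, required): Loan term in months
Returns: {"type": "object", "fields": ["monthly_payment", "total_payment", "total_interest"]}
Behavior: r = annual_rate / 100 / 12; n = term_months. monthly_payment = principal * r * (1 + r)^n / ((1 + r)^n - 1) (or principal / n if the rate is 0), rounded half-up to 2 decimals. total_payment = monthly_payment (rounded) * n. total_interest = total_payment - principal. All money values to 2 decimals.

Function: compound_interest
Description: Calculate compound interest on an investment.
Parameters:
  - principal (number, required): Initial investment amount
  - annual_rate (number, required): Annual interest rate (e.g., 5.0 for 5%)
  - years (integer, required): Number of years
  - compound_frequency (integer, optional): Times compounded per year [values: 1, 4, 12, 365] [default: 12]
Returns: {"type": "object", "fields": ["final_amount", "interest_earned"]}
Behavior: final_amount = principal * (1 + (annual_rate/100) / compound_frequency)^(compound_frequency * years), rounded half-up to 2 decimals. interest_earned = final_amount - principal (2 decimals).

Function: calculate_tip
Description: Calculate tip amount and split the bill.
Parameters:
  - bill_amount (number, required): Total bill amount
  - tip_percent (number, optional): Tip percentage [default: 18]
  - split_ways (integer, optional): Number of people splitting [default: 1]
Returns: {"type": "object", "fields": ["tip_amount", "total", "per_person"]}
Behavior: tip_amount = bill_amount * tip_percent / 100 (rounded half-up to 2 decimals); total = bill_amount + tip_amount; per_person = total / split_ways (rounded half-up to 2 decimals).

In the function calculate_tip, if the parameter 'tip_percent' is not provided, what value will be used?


The calculate_tip spec declares:
  - tip_percent (number, optional): Tip percentage [default: 18]
Default:
18


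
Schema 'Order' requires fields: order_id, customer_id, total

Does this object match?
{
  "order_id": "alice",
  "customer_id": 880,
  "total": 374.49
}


Checking required fields... All present.
Valid - all required fields present


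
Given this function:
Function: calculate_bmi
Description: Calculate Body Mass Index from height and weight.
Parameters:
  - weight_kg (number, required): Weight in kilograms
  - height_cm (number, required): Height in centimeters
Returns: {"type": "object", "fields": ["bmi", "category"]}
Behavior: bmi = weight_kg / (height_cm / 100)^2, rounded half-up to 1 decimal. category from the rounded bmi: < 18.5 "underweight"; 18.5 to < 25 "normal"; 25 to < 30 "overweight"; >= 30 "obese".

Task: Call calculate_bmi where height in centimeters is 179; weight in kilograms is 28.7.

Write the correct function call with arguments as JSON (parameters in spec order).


Mapping each described value to its parameter name:
  'Height in centimeters' -> height_cm = 179
  'Weight in kilograms' -> weight_kg = 28.7
calculate_bmi({"weight_kg": 28.7, "height_cm": 179})


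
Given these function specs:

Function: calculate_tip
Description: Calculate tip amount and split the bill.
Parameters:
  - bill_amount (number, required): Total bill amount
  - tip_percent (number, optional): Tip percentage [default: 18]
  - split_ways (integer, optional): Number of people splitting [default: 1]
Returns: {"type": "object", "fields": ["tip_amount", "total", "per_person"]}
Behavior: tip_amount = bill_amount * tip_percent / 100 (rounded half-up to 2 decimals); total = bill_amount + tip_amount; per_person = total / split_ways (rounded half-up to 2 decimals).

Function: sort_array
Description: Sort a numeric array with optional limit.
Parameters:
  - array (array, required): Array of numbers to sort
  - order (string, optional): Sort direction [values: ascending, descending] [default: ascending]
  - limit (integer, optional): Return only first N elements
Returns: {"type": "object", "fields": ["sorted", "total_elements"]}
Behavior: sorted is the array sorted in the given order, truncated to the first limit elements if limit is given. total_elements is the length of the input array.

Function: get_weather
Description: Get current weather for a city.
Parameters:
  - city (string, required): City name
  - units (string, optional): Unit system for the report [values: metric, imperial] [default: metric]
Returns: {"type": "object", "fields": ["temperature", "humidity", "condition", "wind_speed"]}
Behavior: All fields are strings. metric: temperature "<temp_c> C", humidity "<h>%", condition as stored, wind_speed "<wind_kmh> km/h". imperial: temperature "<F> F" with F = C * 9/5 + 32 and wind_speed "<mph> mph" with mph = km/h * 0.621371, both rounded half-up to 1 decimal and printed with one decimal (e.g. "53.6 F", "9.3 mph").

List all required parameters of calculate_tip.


Parameters of calculate_tip and their required/optional flag:
  bill_amount: required
  tip_percent: optional
  split_ways: optional
bill_amount


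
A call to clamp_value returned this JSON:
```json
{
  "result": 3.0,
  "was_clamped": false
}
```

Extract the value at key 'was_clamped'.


false


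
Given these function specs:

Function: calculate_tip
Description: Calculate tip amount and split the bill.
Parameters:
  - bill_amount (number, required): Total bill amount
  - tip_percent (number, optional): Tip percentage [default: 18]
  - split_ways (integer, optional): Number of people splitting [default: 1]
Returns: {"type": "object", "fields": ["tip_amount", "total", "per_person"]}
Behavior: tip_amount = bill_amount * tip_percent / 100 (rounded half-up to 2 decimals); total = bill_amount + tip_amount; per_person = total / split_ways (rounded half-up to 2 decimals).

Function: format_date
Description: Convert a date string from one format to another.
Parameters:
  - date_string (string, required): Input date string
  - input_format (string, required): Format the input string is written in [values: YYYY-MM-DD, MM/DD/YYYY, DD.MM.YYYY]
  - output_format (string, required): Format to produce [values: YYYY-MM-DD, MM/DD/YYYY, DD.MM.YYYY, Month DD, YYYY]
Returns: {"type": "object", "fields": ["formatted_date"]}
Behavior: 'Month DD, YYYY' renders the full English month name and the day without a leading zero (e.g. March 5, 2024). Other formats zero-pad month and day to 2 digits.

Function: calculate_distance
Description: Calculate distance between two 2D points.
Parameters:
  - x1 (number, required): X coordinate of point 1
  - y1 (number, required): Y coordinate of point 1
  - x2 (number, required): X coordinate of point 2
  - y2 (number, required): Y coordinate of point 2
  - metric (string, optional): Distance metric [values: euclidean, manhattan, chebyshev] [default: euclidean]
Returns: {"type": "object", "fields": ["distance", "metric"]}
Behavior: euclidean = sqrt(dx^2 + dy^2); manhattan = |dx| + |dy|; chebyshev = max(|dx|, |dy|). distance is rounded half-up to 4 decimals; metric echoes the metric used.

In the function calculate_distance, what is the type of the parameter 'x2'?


The calculate_distance spec declares:
  - x2 (number, required): X coordinate of point 2
Type:
number


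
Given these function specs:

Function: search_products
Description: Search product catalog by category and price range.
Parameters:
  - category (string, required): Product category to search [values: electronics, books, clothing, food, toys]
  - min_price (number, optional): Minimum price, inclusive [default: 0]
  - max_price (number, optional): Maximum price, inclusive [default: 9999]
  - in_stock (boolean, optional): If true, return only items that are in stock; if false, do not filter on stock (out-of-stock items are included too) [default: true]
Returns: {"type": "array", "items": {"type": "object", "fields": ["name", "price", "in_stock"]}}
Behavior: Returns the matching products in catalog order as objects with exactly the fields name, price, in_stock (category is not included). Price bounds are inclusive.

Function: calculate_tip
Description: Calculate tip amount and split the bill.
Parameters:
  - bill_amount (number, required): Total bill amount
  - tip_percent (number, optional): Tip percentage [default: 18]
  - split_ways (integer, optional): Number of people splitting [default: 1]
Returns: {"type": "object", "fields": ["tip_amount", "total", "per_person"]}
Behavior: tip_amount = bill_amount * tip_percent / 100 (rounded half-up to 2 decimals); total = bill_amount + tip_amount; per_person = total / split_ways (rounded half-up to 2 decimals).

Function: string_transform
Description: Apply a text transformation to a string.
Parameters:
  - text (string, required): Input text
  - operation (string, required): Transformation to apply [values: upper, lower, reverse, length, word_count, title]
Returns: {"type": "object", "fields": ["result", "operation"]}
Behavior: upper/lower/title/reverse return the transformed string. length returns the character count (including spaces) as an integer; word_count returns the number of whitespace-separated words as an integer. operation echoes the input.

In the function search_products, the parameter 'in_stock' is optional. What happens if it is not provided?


The search_products spec declares:
  - in_stock (boolean, optional): If true, return only items that are in stock; if false, do not filter on stock (out-of-stock items are included too) [default: true]
It defaults to true


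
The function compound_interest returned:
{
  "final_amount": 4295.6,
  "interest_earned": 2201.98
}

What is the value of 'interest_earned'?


2201.98


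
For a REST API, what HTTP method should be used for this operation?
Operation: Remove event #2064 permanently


GET = read, POST = create, PUT = update/replace, DELETE = remove
This operation is a removal.
DELETE


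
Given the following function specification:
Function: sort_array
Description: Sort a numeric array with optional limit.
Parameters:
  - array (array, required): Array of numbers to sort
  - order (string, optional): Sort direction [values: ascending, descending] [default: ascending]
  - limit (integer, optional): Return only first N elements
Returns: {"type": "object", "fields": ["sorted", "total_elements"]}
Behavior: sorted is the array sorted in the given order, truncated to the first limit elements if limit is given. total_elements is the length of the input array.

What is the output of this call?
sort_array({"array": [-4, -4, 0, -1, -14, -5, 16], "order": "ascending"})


sorted ascending: [-14, -5, -4, -4, -1, 0, 16]
total_elements = len(input) = 7
Output:
{"sorted": [-14, -5, -4, -4, -1, 0, 16], "total_elements": 7}
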